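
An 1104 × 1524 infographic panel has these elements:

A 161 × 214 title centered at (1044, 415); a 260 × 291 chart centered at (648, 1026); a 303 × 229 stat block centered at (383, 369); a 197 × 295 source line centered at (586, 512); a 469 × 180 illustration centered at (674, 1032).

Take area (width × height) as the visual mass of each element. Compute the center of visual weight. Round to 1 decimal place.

Areas: title 161·214 = 34454, chart 260·291 = 75660, stat block 303·229 = 69387, source line 197·295 = 58115, illustration 469·180 = 84420. Total weight = 322036.
x: (34454·1044 + 75660·648 + 69387·383 + 58115·586 + 84420·674) / 322036 = 202527347 / 322036 ≈ 628.90
y: (34454·415 + 75660·1026 + 69387·369 + 58115·512 + 84420·1032) / 322036 = 234405693 / 322036 ≈ 727.89

(628.9, 727.9)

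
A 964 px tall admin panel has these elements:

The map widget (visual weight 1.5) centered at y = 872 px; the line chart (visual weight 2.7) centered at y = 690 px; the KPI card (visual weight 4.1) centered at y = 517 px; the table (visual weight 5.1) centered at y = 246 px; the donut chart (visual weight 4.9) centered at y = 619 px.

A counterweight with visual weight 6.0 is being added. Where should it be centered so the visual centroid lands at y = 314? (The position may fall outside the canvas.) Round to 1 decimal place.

y ≈ -324.7

After adding the counterweight, total weight = 1.5 + 2.7 + 4.1 + 5.1 + 4.9 + 6.0 = 24.3.
Along y: (9578.4 + 6.0·y) / 24.3 = 314 (existing moment 1.5·872 + 2.7·690 + 4.1·517 + 5.1·246 + 4.9·619 = 9578.4) ⇒ y = (7630.2 − 9578.4) / 6.0 ≈ -324.70.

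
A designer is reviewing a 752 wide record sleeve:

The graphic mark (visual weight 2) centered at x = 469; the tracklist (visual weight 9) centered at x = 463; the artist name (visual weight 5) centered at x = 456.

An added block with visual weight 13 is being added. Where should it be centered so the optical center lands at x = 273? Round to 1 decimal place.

New total weight: (2 + 9 + 5) + 13 = 29.
x: target moment 29×273 = 7917; current 2·469 + 9·463 + 5·456 = 7385; the added block supplies 532, so x = 532/13 ≈ 40.92.

x ≈ 40.9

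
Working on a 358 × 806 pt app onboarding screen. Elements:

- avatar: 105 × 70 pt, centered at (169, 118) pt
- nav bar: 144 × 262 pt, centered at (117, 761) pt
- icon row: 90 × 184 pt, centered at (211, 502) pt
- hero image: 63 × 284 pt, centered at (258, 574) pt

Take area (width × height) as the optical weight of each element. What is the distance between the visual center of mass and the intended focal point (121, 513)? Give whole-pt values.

≈ 106 pt

Areas: avatar 105·70 = 7350, nav bar 144·262 = 37728, icon row 90·184 = 16560, hero image 63·284 = 17892. Total weight = 79530.
x: (7350·169 + 37728·117 + 16560·211 + 17892·258) / 79530 = 13766622 / 79530 ≈ 173.10
y: (7350·118 + 37728·761 + 16560·502 + 17892·574) / 79530 = 48161436 / 79530 ≈ 605.58
Offset from (121, 513): Δx ≈ 52.10, Δy ≈ 92.58; distance = √(Δx² + Δy²) ≈ 106.23.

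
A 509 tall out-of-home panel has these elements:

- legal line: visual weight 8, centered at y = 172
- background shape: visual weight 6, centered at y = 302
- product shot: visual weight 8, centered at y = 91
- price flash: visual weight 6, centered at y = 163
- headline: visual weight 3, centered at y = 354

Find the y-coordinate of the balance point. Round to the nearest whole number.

Weights sum to 8 + 6 + 8 + 6 + 3 = 31.
Σw·y = 8·172 + 6·302 + 8·91 + 6·163 + 3·354 = 5956, so ȳ = 5956/31 ≈ 192.13.

y ≈ 192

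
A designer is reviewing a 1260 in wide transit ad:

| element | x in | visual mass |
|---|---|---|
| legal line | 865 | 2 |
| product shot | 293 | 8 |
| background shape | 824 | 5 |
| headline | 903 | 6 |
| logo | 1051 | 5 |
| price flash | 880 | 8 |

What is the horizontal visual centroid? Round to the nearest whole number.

Weights sum to 2 + 8 + 5 + 6 + 5 + 8 = 34.
Σw·x = 2·865 + 8·293 + 5·824 + 6·903 + 5·1051 + 8·880 = 25907, so x̄ = 25907/34 ≈ 761.97.

x ≈ 762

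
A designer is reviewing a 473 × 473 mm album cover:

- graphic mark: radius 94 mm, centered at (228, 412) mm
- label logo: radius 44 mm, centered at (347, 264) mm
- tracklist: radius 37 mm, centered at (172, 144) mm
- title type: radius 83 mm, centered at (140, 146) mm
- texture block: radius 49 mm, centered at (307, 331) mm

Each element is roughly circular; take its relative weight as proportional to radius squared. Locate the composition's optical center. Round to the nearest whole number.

r² weights: graphic mark 94² = 8836, label logo 44² = 1936, tracklist 37² = 1369, title type 83² = 6889, texture block 49² = 2401. Total = 21431.
x: (8836·228 + 1936·347 + 1369·172 + 6889·140 + 2401·307) / 21431 = 4623435 / 21431 ≈ 215.74
y: (8836·412 + 1936·264 + 1369·144 + 6889·146 + 2401·331) / 21431 = 6149197 / 21431 ≈ 286.93

(216, 287)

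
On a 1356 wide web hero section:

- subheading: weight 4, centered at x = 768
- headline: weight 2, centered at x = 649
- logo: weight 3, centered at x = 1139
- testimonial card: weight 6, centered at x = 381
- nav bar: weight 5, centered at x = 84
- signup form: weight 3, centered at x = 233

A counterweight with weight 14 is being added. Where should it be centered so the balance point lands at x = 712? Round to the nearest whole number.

x ≈ 1082

With the counterweight, Σw becomes 4 + 2 + 3 + 6 + 5 + 3 + 14 = 37.
Along x: (11192 + 14·x) / 37 = 712 (existing moment 4·768 + 2·649 + 3·1139 + 6·381 + 5·84 + 3·233 = 11192) ⇒ x = (26344 − 11192) / 14 ≈ 1082.29.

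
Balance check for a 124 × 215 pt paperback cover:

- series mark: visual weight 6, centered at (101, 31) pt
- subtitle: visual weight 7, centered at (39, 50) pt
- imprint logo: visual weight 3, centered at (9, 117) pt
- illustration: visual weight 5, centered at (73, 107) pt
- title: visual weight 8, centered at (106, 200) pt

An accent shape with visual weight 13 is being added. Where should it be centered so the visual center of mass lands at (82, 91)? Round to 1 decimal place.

After adding the accent shape, total weight = 6 + 7 + 3 + 5 + 8 + 13 = 42.
x: target moment 42×82 = 3444; current 6·101 + 7·39 + 3·9 + 5·73 + 8·106 = 2119; the accent shape supplies 1325, so x = 1325/13 ≈ 101.92.
y: target moment 42×91 = 3822; current 6·31 + 7·50 + 3·117 + 5·107 + 8·200 = 3022; the accent shape supplies 800, so y = 800/13 ≈ 61.54.

(101.9, 61.5)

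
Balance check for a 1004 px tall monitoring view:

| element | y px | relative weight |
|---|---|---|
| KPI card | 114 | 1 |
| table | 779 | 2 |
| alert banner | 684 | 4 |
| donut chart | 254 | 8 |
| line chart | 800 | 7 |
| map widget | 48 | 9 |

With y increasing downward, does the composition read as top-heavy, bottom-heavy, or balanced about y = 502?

Total weight = 1 + 2 + 4 + 8 + 7 + 9 = 31.
Σw·y = 12472; ȳ = 12472/31 ≈ 402.32.
Since 402.3 is above (smaller y than) 502, the composition reads top-heavy.

top-heavy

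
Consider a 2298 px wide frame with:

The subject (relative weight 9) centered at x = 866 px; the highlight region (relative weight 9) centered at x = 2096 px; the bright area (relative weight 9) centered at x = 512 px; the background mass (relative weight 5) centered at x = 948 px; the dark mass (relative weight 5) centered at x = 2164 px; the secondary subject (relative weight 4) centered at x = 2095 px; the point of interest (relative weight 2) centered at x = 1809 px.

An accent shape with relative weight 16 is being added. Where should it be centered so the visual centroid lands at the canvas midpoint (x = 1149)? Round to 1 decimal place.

x ≈ 560.4

After adding the accent shape, total weight = 9 + 9 + 9 + 5 + 5 + 4 + 2 + 16 = 59.
Along x: (58824 + 16·x) / 59 = 1149 (existing moment 9·866 + 9·2096 + 9·512 + 5·948 + 5·2164 + 4·2095 + 2·1809 = 58824) ⇒ x = (67791 − 58824) / 16 ≈ 560.44.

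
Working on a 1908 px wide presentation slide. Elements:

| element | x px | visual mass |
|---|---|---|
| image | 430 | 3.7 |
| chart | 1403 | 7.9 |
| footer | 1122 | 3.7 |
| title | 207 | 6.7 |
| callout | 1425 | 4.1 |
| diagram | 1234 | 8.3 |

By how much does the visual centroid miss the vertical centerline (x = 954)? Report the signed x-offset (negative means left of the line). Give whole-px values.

Weights sum to 3.7 + 7.9 + 3.7 + 6.7 + 4.1 + 8.3 = 34.4.
x: (3.7·430 + 7.9·1403 + 3.7·1122 + 6.7·207 + 4.1·1425 + 8.3·1234) / 34.4 = 34297.7 / 34.4 ≈ 997.03
Offset from x = 954: 997.03 − 954 ≈ 43.03.

≈ 43 px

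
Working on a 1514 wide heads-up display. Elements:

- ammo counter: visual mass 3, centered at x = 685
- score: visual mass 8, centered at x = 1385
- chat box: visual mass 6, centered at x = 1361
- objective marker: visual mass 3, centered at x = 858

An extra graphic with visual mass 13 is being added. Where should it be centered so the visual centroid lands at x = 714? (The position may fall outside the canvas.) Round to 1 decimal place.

x ≈ -24.1

After adding the extra graphic, total weight = 3 + 8 + 6 + 3 + 13 = 33.
Along x: (23875 + 13·x) / 33 = 714 (existing moment 3·685 + 8·1385 + 6·1361 + 3·858 = 23875) ⇒ x = (23562 − 23875) / 13 ≈ -24.08.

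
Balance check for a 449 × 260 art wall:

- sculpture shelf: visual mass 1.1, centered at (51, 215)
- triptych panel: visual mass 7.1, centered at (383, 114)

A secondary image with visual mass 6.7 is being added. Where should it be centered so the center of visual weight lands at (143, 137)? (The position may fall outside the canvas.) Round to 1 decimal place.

With the secondary image, Σw becomes 1.1 + 7.1 + 6.7 = 14.9.
Along x: (2775.4 + 6.7·x) / 14.9 = 143 (existing moment 1.1·51 + 7.1·383 = 2775.4) ⇒ x = (2130.7 − 2775.4) / 6.7 ≈ -96.22.
Along y: (1045.9 + 6.7·y) / 14.9 = 137 (existing moment 1.1·215 + 7.1·114 = 1045.9) ⇒ y = (2041.3 − 1045.9) / 6.7 ≈ 148.57.

(-96.2, 148.6)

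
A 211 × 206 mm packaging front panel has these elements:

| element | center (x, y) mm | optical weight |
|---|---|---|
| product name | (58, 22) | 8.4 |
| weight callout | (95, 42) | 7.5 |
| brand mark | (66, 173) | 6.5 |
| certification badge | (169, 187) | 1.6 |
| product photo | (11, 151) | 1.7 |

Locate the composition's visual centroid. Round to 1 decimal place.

Weights sum to 8.4 + 7.5 + 6.5 + 1.6 + 1.7 = 25.7.
x: (8.4·58 + 7.5·95 + 6.5·66 + 1.6·169 + 1.7·11) / 25.7 = 1917.8 / 25.7 ≈ 74.62
y: (8.4·22 + 7.5·42 + 6.5·173 + 1.6·187 + 1.7·151) / 25.7 = 2180.2 / 25.7 ≈ 84.83

(74.6, 84.8)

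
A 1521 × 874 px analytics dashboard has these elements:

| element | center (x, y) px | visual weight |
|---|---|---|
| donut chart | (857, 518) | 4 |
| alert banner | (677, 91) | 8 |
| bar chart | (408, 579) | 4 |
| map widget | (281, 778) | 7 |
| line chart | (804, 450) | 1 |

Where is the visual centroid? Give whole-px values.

(552, 459)

Weights sum to 4 + 8 + 4 + 7 + 1 = 24.
x-moment: 4·857 + 8·677 + 4·408 + 7·281 + 1·804 = 13247; centroid 13247/24 ≈ 551.96.
y-moment: 4·518 + 8·91 + 4·579 + 7·778 + 1·450 = 11012; centroid 11012/24 ≈ 458.83.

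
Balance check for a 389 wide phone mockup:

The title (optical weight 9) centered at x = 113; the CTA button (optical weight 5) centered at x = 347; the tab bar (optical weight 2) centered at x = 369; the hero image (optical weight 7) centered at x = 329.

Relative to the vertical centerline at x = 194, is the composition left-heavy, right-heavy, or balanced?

Total weight = 9 + 5 + 2 + 7 = 23.
Σw·x = 9·113 + 5·347 + 2·369 + 7·329 = 5793, so x̄ = 5793/23 ≈ 251.87.
251.9 lies right of the midline 194, so the layout is right-heavy.

right-heavy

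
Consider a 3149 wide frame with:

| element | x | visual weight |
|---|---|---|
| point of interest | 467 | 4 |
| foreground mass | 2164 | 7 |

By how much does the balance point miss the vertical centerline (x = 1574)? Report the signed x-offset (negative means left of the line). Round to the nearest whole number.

≈ -27

Total weight = 4 + 7 = 11.
Σw·x = 4·467 + 7·2164 = 17016, so x̄ = 17016/11 ≈ 1546.91.
Difference: 1546.91 − 1574 ≈ -27.09.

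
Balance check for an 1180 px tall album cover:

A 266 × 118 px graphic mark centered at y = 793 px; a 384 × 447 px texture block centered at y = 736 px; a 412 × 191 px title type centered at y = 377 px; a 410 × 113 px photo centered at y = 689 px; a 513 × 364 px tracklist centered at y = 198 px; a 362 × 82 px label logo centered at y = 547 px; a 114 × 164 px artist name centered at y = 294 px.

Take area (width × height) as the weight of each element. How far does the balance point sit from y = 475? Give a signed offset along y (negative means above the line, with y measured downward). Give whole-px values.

≈ 7 px

Areas → weights: graphic mark 266·118 = 31388, texture block 384·447 = 171648, title type 412·191 = 78692, photo 410·113 = 46330, tracklist 513·364 = 186732, label logo 362·82 = 29684, artist name 114·164 = 18696; Σw = 563170.
Σw·y = 31388·793 + 171648·736 + 78692·377 + 46330·689 + 186732·198 + 29684·547 + 18696·294 = 271518574, so ȳ = 271518574/563170 ≈ 482.13.
Offset from y = 475: 482.13 − 475 ≈ 7.13.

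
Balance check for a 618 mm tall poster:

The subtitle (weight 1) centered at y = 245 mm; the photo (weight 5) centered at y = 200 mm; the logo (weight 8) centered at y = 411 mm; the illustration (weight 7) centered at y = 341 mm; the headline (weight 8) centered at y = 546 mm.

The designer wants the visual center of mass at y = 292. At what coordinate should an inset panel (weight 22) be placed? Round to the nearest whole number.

New total weight: (1 + 5 + 8 + 7 + 8) + 22 = 51.
y: need Σw·y = 51·292 = 14892. Existing = 1·245 + 5·200 + 8·411 + 7·341 + 8·546 = 11288. Remainder 3604 / 22 ≈ 163.82.

y ≈ 164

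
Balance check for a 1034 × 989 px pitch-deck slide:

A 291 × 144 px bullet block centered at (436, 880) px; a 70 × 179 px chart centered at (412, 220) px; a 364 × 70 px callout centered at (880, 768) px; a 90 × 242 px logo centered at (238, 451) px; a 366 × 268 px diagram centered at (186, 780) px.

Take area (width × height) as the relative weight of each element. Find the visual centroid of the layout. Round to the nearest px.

(347, 728)

Areas: bullet block 291·144 = 41904, chart 70·179 = 12530, callout 364·70 = 25480, logo 90·242 = 21780, diagram 366·268 = 98088. Total weight = 199782.
Σw·x = 41904·436 + 12530·412 + 25480·880 + 21780·238 + 98088·186 = 69282912, so x̄ = 69282912/199782 ≈ 346.79.
Σw·y = 41904·880 + 12530·220 + 25480·768 + 21780·451 + 98088·780 = 145532180, so ȳ = 145532180/199782 ≈ 728.45.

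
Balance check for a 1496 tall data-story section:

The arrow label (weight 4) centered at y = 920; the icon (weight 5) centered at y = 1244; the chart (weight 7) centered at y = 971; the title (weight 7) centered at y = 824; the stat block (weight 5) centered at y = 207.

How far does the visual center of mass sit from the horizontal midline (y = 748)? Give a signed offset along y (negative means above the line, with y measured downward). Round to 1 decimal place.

Σw = 4 + 5 + 7 + 7 + 5 = 28.
y-moment: 4·920 + 5·1244 + 7·971 + 7·824 + 5·207 = 23500; centroid 23500/28 ≈ 839.29.
Difference: 839.29 − 748 ≈ 91.29.

≈ 91.3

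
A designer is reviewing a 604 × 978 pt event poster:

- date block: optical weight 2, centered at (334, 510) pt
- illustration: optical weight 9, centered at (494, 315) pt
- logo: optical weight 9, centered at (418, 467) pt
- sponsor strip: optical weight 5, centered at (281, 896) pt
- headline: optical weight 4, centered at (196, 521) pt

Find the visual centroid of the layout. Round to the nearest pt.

(382, 504)

Weights sum to 2 + 9 + 9 + 5 + 4 = 29.
x-moment: 2·334 + 9·494 + 9·418 + 5·281 + 4·196 = 11065; centroid 11065/29 ≈ 381.55.
y-moment: 2·510 + 9·315 + 9·467 + 5·896 + 4·521 = 14622; centroid 14622/29 ≈ 504.21.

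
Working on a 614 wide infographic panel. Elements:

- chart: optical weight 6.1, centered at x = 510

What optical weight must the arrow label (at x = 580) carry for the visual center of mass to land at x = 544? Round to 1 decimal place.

The single fixed element contributes weight 6.1, moment 6.1·510 = 3111.0.
For the centroid to hit 544: (3111.0 + w·580) / (6.1 + w) = 544.
Rearranging, w·(580 − 544) = 544·6.1 − 3111.0 = 207.4, so w ≈ 207.4/36 = 5.76.

w ≈ 5.8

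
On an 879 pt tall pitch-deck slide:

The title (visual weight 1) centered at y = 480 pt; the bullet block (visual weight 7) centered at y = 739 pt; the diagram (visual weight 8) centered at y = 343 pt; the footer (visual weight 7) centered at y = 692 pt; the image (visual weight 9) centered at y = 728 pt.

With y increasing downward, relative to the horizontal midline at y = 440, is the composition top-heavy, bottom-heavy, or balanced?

bottom-heavy

Σw = 1 + 7 + 8 + 7 + 9 = 32.
Σw·y = 1·480 + 7·739 + 8·343 + 7·692 + 9·728 = 19793, so ȳ = 19793/32 ≈ 618.53.
Since 618.5 is below (larger y than) 440, the composition reads bottom-heavy.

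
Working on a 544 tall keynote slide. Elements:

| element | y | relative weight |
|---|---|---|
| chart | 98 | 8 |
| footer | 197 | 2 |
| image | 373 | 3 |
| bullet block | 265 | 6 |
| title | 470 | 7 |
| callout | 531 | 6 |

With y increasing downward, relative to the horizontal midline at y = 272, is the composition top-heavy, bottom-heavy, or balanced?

bottom-heavy

Weights sum to 8 + 2 + 3 + 6 + 7 + 6 = 32.
Σw·y = 8·98 + 2·197 + 3·373 + 6·265 + 7·470 + 6·531 = 10363, so ȳ = 10363/32 ≈ 323.84.
323.8 lies below (larger y than) the midline 272, so the layout is bottom-heavy.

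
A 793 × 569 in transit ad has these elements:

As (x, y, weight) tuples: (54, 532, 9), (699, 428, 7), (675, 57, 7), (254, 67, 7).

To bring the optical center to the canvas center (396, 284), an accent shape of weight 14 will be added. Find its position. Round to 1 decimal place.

New total weight: (9 + 7 + 7 + 7) + 14 = 44.
Along x: (11882 + 14·x) / 44 = 396 (existing moment 9·54 + 7·699 + 7·675 + 7·254 = 11882) ⇒ x = (17424 − 11882) / 14 ≈ 395.86.
Along y: (8652 + 14·y) / 44 = 284 (existing moment 9·532 + 7·428 + 7·57 + 7·67 = 8652) ⇒ y = (12496 − 8652) / 14 ≈ 274.57.

(395.9, 274.6)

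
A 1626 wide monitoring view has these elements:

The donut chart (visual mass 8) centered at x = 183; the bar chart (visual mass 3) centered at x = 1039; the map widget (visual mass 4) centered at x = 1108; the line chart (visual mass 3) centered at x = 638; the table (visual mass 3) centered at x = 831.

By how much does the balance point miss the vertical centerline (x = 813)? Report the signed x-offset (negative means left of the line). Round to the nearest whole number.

≈ -174

Total weight = 8 + 3 + 4 + 3 + 3 = 21.
Σw·x = 8·183 + 3·1039 + 4·1108 + 3·638 + 3·831 = 13420, so x̄ = 13420/21 ≈ 639.05.
Difference: 639.05 − 813 ≈ -173.95.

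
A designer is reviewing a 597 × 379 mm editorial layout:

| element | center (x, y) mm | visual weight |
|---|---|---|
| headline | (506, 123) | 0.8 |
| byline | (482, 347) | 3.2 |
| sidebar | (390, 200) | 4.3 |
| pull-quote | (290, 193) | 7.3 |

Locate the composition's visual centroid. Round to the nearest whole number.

Total weight = 0.8 + 3.2 + 4.3 + 7.3 = 15.6.
x: (0.8·506 + 3.2·482 + 4.3·390 + 7.3·290) / 15.6 = 5741.2 / 15.6 ≈ 368.03
y: (0.8·123 + 3.2·347 + 4.3·200 + 7.3·193) / 15.6 = 3477.7 / 15.6 ≈ 222.93

(368, 223)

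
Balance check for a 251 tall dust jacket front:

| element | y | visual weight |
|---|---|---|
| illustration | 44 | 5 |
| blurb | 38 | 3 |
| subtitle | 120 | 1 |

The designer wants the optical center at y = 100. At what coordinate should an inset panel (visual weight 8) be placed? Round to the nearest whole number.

New total weight: (5 + 3 + 1) + 8 = 17.
Along y: (454 + 8·y) / 17 = 100 (existing moment 5·44 + 3·38 + 1·120 = 454) ⇒ y = (1700 − 454) / 8 ≈ 155.75.

y ≈ 156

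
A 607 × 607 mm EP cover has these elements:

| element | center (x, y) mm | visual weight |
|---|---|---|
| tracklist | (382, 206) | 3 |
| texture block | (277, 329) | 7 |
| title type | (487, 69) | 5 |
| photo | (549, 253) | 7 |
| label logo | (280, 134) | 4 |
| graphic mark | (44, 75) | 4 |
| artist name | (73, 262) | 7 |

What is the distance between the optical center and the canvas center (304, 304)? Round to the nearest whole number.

Σw = 3 + 7 + 5 + 7 + 4 + 4 + 7 = 37.
x: moment 11170 / weight 37 ≈ 301.89
Σw·y = 7707; ȳ = 7707/37 ≈ 208.30.
Offset from (304, 304): Δx ≈ -2.11, Δy ≈ -95.70; distance = √(Δx² + Δy²) ≈ 95.73.

≈ 96 mm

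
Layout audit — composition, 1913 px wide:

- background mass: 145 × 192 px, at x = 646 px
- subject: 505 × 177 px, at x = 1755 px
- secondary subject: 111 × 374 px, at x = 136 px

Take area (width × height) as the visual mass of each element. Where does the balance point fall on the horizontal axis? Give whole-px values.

Taking area as weight: background mass 145·192 = 27840, subject 505·177 = 89385, secondary subject 111·374 = 41514. Sum 158739.
x-moment: 27840·646 + 89385·1755 + 41514·136 = 180501219; centroid 180501219/158739 ≈ 1137.09.

x ≈ 1137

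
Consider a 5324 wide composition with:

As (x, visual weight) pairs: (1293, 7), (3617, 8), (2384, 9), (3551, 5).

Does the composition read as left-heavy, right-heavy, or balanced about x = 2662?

Σw = 7 + 8 + 9 + 5 = 29.
Σw·x = 7·1293 + 8·3617 + 9·2384 + 5·3551 = 77198, so x̄ = 77198/29 ≈ 2662.00.
The centroid 2662.00 matches the midline at 2662, so the layout is balanced.

balanced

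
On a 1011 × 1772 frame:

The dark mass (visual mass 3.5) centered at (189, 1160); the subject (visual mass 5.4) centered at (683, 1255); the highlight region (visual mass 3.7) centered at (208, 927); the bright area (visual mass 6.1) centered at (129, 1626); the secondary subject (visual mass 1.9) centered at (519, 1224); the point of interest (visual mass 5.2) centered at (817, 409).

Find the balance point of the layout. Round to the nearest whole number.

(432, 1110)

Σw = 3.5 + 5.4 + 3.7 + 6.1 + 1.9 + 5.2 = 25.8.
x: moment 11140.7 / weight 25.8 ≈ 431.81
y: moment 28637.9 / weight 25.8 ≈ 1110.00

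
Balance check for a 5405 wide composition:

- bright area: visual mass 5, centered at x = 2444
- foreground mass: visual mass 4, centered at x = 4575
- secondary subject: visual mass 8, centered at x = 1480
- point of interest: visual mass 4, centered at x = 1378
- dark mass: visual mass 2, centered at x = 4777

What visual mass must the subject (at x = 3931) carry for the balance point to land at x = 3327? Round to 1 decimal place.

w ≈ 31.6

Known weights sum to 5 + 4 + 8 + 4 + 2 = 23; their moment is 5·2444 + 4·4575 + 8·1480 + 4·1378 + 2·4777 = 57426.
For the centroid to hit 3327: (57426 + w·3931) / (23 + w) = 3327.
Rearranging, w·(3931 − 3327) = 3327·23 − 57426 = 19095, so w ≈ 19095/604 = 31.61.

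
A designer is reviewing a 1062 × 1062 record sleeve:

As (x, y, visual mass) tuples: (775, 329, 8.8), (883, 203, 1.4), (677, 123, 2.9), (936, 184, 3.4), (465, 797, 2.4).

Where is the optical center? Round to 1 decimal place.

(757.6, 321.4)

Weights sum to 8.8 + 1.4 + 2.9 + 3.4 + 2.4 = 18.9.
x-moment: 8.8·775 + 1.4·883 + 2.9·677 + 3.4·936 + 2.4·465 = 14317.9; centroid 14317.9/18.9 ≈ 757.56.
y-moment: 8.8·329 + 1.4·203 + 2.9·123 + 3.4·184 + 2.4·797 = 6074.5; centroid 6074.5/18.9 ≈ 321.40.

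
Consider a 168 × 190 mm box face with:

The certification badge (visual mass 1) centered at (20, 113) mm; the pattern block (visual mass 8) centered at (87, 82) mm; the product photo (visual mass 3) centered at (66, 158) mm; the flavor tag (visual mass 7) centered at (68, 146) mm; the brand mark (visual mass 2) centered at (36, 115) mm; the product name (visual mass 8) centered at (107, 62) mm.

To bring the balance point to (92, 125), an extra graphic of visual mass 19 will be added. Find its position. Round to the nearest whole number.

New total weight: (1 + 8 + 3 + 7 + 2 + 8) + 19 = 48.
Along x: (2318 + 19·x) / 48 = 92 (existing moment 1·20 + 8·87 + 3·66 + 7·68 + 2·36 + 8·107 = 2318) ⇒ x = (4416 − 2318) / 19 ≈ 110.42.
Along y: (2991 + 19·y) / 48 = 125 (existing moment 1·113 + 8·82 + 3·158 + 7·146 + 2·115 + 8·62 = 2991) ⇒ y = (6000 − 2991) / 19 ≈ 158.37.

(110, 158)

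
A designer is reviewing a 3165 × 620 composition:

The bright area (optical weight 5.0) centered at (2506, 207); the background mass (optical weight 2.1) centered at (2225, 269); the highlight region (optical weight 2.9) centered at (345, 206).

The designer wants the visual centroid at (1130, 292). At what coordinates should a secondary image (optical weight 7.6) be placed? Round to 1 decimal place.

(221.7, 387.1)

With the secondary image, Σw becomes 5.0 + 2.1 + 2.9 + 7.6 = 17.6.
x: target moment 17.6×1130 = 19888.0; current 5.0·2506 + 2.1·2225 + 2.9·345 = 18203.0; the secondary image supplies 1685.0, so x = 1685.0/7.6 ≈ 221.71.
y: target moment 17.6×292 = 5139.2; current 5.0·207 + 2.1·269 + 2.9·206 = 2197.3; the secondary image supplies 2941.9, so y = 2941.9/7.6 ≈ 387.09.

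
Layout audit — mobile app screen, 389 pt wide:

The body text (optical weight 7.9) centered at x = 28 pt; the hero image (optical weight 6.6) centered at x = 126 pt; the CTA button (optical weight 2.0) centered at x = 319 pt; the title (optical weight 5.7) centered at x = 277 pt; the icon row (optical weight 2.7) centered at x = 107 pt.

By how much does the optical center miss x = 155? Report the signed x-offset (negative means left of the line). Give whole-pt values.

≈ -12 pt

Total weight = 7.9 + 6.6 + 2.0 + 5.7 + 2.7 = 24.9.
x: (7.9·28 + 6.6·126 + 2.0·319 + 5.7·277 + 2.7·107) / 24.9 = 3558.6 / 24.9 ≈ 142.92
Against x = 155, that's 142.92 − 155 = -12.08.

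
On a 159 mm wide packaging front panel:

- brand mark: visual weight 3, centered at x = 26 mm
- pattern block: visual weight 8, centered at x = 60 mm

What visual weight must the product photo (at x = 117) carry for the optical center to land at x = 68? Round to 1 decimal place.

Fixed elements: Σw = 3 + 8 = 11, Σw·x = 3·26 + 8·60 = 558.
For the centroid to hit 68: (558 + w·117) / (11 + w) = 68.
Solving: w = (68·11 − 558) / (117 − 68) = 190 / 49 ≈ 3.88.

w ≈ 3.9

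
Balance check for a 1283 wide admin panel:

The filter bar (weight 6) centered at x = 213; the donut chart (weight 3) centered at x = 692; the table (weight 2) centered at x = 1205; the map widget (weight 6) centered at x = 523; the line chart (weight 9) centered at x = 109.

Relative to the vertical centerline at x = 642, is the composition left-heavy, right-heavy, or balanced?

Weights sum to 6 + 3 + 2 + 6 + 9 = 26.
x-moment: 6·213 + 3·692 + 2·1205 + 6·523 + 9·109 = 9883; centroid 9883/26 ≈ 380.12.
Since 380.1 is left of 642, the composition reads left-heavy.

left-heavy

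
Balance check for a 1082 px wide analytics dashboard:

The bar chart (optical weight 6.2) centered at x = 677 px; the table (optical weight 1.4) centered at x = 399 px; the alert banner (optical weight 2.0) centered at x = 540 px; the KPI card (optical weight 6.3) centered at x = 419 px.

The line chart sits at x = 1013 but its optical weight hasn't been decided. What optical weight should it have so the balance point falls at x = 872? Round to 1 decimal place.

w ≈ 38.2

Fixed elements: Σw = 6.2 + 1.4 + 2.0 + 6.3 = 15.9, Σw·x = 6.2·677 + 1.4·399 + 2.0·540 + 6.3·419 = 8475.7.
Balance at x = 872 requires (8475.7 + w·1013) / (15.9 + w) = 872.
Rearranging, w·(1013 − 872) = 872·15.9 − 8475.7 = 5389.1, so w ≈ 5389.1/141 = 38.22.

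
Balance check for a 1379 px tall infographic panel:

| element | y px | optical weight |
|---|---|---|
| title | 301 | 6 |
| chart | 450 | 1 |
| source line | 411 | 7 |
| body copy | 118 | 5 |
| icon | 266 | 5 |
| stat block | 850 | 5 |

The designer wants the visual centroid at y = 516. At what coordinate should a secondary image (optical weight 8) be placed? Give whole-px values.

y ≈ 974

After adding the secondary image, total weight = 6 + 1 + 7 + 5 + 5 + 5 + 8 = 37.
y: need Σw·y = 37·516 = 19092. Existing = 6·301 + 1·450 + 7·411 + 5·118 + 5·266 + 5·850 = 11303. Remainder 7789 / 8 ≈ 973.62.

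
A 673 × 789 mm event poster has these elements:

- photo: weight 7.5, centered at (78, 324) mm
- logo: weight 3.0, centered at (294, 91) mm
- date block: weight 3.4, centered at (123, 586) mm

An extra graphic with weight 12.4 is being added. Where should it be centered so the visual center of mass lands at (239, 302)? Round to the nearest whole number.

After adding the extra graphic, total weight = 7.5 + 3.0 + 3.4 + 12.4 = 26.3.
x: target moment 26.3×239 = 6285.7; current 7.5·78 + 3.0·294 + 3.4·123 = 1885.2; the extra graphic supplies 4400.5, so x = 4400.5/12.4 ≈ 354.88.
y: target moment 26.3×302 = 7942.6; current 7.5·324 + 3.0·91 + 3.4·586 = 4695.4; the extra graphic supplies 3247.2, so y = 3247.2/12.4 ≈ 261.87.

(355, 262)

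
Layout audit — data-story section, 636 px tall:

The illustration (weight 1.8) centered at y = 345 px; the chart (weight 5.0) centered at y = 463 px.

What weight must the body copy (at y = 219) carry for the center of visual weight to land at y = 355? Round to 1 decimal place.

w ≈ 3.8

Fixed elements: Σw = 1.8 + 5.0 = 6.8, Σw·y = 1.8·345 + 5.0·463 = 2936.0.
Balance at y = 355 requires (2936.0 + w·219) / (6.8 + w) = 355.
Solving: w = (355·6.8 − 2936.0) / (219 − 355) = -522.0 / -136 ≈ 3.84.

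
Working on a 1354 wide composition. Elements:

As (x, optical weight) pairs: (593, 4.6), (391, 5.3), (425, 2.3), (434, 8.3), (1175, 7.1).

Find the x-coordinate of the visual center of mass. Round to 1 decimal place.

Total weight = 4.6 + 5.3 + 2.3 + 8.3 + 7.1 = 27.6.
x-moment: 4.6·593 + 5.3·391 + 2.3·425 + 8.3·434 + 7.1·1175 = 17722.3; centroid 17722.3/27.6 ≈ 642.11.

x ≈ 642.1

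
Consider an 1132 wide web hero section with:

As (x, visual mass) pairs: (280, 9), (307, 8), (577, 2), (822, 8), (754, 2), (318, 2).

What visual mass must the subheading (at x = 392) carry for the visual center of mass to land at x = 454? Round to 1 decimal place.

Existing Σw = 31 (9 + 8 + 2 + 8 + 2 + 2); existing moment 9·280 + 8·307 + 2·577 + 8·822 + 2·754 + 2·318 = 14850.
Balance at x = 454 requires (14850 + w·392) / (31 + w) = 454.
So w = (454·31 − 14850)/(392 − 454) = -776/-62 ≈ 12.52.

w ≈ 12.5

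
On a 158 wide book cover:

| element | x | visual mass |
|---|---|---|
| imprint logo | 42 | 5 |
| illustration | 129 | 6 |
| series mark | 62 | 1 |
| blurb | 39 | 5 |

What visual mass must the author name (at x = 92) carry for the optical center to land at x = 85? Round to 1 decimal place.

Fixed elements: Σw = 5 + 6 + 1 + 5 = 17, Σw·x = 5·42 + 6·129 + 1·62 + 5·39 = 1241.
For the centroid to hit 85: (1241 + w·92) / (17 + w) = 85.
Rearranging, w·(92 − 85) = 85·17 − 1241 = 204, so w ≈ 204/7 = 29.14.

w ≈ 29.1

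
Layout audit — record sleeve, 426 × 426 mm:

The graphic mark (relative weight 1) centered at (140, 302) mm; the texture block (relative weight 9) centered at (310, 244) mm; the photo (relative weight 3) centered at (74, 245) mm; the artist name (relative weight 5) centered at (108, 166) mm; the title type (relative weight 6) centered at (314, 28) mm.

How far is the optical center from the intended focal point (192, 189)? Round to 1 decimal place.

Total weight = 1 + 9 + 3 + 5 + 6 = 24.
x: (1·140 + 9·310 + 3·74 + 5·108 + 6·314) / 24 = 5576 / 24 ≈ 232.33
y: (1·302 + 9·244 + 3·245 + 5·166 + 6·28) / 24 = 4231 / 24 ≈ 176.29
Offset from (192, 189): Δx ≈ 40.33, Δy ≈ -12.71; distance = √(Δx² + Δy²) ≈ 42.29.

≈ 42.3 mm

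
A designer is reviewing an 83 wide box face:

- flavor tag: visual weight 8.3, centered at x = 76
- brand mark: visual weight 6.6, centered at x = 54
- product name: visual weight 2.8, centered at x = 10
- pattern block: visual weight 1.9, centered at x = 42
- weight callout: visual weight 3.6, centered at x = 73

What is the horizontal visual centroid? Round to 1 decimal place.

Weights sum to 8.3 + 6.6 + 2.8 + 1.9 + 3.6 = 23.2.
x: (8.3·76 + 6.6·54 + 2.8·10 + 1.9·42 + 3.6·73) / 23.2 = 1357.8 / 23.2 ≈ 58.53

x ≈ 58.5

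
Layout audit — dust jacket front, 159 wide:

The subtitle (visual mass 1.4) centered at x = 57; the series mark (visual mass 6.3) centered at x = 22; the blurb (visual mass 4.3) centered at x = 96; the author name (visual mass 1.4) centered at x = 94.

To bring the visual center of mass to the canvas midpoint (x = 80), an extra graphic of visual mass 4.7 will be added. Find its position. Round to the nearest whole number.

New total weight: (1.4 + 6.3 + 4.3 + 1.4) + 4.7 = 18.1.
x: need Σw·x = 18.1·80 = 1448.0. Existing = 1.4·57 + 6.3·22 + 4.3·96 + 1.4·94 = 762.8. Remainder 685.2 / 4.7 ≈ 145.79.

x ≈ 146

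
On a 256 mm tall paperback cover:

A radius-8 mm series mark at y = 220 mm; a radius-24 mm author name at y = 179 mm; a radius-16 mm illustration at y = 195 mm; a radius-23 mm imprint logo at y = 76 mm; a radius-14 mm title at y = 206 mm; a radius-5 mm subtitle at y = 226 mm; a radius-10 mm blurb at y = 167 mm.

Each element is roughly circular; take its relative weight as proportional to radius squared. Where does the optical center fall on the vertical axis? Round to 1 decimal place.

Weights ∝ r²: series mark 8² = 64, author name 24² = 576, illustration 16² = 256, imprint logo 23² = 529, title 14² = 196, subtitle 5² = 25, blurb 10² = 100; Σw = 1746.
y: moment 270034 / weight 1746 ≈ 154.66

y ≈ 154.7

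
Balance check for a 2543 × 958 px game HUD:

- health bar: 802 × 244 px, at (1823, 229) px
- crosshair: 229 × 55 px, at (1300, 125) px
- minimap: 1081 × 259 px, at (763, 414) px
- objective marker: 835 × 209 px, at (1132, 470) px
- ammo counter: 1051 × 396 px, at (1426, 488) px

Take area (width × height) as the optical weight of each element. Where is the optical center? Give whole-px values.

(1277, 415)

Areas: health bar 802·244 = 195688, crosshair 229·55 = 12595, minimap 1081·259 = 279979, objective marker 835·209 = 174515, ammo counter 1051·396 = 416196. Total weight = 1078973.
Σw·x = 195688·1823 + 12595·1300 + 279979·763 + 174515·1132 + 416196·1426 = 1377783177, so x̄ = 1377783177/1078973 ≈ 1276.94.
Σw·y = 195688·229 + 12595·125 + 279979·414 + 174515·470 + 416196·488 = 447423931, so ȳ = 447423931/1078973 ≈ 414.68.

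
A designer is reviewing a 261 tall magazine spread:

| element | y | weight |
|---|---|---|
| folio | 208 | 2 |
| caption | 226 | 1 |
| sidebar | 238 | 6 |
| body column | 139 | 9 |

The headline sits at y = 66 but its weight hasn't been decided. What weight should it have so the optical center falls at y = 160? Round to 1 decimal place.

Existing Σw = 18 (2 + 1 + 6 + 9); existing moment 2·208 + 1·226 + 6·238 + 9·139 = 3321.
Set Σw·y/Σw = 160: (3321 + 66w) = 160·(18 + w).
Rearranging, w·(66 − 160) = 160·18 − 3321 = -441, so w ≈ -441/-94 = 4.69.

w ≈ 4.7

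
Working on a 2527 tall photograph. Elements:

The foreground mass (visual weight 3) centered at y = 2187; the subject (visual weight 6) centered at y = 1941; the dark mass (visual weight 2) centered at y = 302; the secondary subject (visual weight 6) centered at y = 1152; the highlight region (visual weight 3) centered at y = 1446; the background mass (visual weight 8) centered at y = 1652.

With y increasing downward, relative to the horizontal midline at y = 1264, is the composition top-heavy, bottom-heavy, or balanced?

Σw = 3 + 6 + 2 + 6 + 3 + 8 = 28.
Σw·y = 3·2187 + 6·1941 + 2·302 + 6·1152 + 3·1446 + 8·1652 = 43277, so ȳ = 43277/28 ≈ 1545.61.
1545.6 lies below (larger y than) the midline 1264, so the layout is bottom-heavy.

bottom-heavy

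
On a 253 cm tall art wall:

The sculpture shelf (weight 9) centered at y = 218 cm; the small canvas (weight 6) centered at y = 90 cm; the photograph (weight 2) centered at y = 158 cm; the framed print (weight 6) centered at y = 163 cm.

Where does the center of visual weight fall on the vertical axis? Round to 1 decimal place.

y ≈ 165.0

Σw = 9 + 6 + 2 + 6 = 23.
y: (9·218 + 6·90 + 2·158 + 6·163) / 23 = 3796 / 23 ≈ 165.04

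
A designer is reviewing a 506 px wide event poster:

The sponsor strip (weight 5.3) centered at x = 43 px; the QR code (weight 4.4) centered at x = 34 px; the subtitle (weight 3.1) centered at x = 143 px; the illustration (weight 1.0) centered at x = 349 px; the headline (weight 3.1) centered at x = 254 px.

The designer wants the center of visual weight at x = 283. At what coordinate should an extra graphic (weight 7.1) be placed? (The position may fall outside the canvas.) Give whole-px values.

x ≈ 681

With the extra graphic, Σw becomes 5.3 + 4.4 + 3.1 + 1.0 + 3.1 + 7.1 = 24.0.
x: target moment 24.0×283 = 6792.0; current 5.3·43 + 4.4·34 + 3.1·143 + 1.0·349 + 3.1·254 = 1957.2; the extra graphic supplies 4834.8, so x = 4834.8/7.1 ≈ 680.96.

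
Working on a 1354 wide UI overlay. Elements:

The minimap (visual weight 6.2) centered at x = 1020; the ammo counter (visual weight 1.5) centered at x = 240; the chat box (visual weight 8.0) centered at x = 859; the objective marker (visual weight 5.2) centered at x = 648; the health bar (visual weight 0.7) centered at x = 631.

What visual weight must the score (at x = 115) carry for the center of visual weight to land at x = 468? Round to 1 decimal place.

w ≈ 20.6

Existing Σw = 21.6 (6.2 + 1.5 + 8.0 + 5.2 + 0.7); existing moment 6.2·1020 + 1.5·240 + 8.0·859 + 5.2·648 + 0.7·631 = 17367.3.
For the centroid to hit 468: (17367.3 + w·115) / (21.6 + w) = 468.
Solving: w = (468·21.6 − 17367.3) / (115 − 468) = -7258.5 / -353 ≈ 20.56.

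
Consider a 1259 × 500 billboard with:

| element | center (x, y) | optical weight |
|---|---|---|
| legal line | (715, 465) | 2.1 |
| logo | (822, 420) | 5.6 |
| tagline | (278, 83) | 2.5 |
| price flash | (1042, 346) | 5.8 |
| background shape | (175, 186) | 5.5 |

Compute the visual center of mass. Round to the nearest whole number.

(642, 305)

Total weight = 2.1 + 5.6 + 2.5 + 5.8 + 5.5 = 21.5.
x: (2.1·715 + 5.6·822 + 2.5·278 + 5.8·1042 + 5.5·175) / 21.5 = 13805.8 / 21.5 ≈ 642.13
y: (2.1·465 + 5.6·420 + 2.5·83 + 5.8·346 + 5.5·186) / 21.5 = 6565.8 / 21.5 ≈ 305.39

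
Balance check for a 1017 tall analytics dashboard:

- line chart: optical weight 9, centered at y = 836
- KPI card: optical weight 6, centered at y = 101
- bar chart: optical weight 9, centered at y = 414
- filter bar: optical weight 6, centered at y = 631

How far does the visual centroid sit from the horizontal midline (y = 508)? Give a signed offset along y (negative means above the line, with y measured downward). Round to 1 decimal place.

Weights sum to 9 + 6 + 9 + 6 = 30.
Σw·y = 9·836 + 6·101 + 9·414 + 6·631 = 15642, so ȳ = 15642/30 ≈ 521.40.
Difference: 521.40 − 508 ≈ 13.40.

≈ 13.4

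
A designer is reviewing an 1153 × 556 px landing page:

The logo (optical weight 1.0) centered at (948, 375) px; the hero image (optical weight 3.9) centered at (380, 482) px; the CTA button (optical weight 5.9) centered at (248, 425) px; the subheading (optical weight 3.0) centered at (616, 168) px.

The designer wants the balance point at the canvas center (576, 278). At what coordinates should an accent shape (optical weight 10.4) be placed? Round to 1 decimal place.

With the accent shape, Σw becomes 1.0 + 3.9 + 5.9 + 3.0 + 10.4 = 24.2.
x: need Σw·x = 24.2·576 = 13939.2. Existing = 1.0·948 + 3.9·380 + 5.9·248 + 3.0·616 = 5741.2. Remainder 8198.0 / 10.4 ≈ 788.27.
y: need Σw·y = 24.2·278 = 6727.6. Existing = 1.0·375 + 3.9·482 + 5.9·425 + 3.0·168 = 5266.3. Remainder 1461.3 / 10.4 ≈ 140.51.

(788.3, 140.5)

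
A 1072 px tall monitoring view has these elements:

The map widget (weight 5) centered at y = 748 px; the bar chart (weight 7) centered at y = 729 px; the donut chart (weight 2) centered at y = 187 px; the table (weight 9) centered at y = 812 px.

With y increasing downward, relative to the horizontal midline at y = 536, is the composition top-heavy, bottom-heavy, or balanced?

Σw = 5 + 7 + 2 + 9 = 23.
y-moment: 5·748 + 7·729 + 2·187 + 9·812 = 16525; centroid 16525/23 ≈ 718.48.
718.5 lies below (larger y than) the midline 536, so the layout is bottom-heavy.

bottom-heavy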